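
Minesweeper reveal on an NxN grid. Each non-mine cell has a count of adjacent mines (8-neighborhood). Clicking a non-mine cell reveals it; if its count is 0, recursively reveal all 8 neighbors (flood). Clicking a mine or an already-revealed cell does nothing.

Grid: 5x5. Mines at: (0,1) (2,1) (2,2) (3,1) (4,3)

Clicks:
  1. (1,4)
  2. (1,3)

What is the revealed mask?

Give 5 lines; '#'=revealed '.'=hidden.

Click 1 (1,4) count=0: revealed 10 new [(0,2) (0,3) (0,4) (1,2) (1,3) (1,4) (2,3) (2,4) (3,3) (3,4)] -> total=10
Click 2 (1,3) count=1: revealed 0 new [(none)] -> total=10

Answer: ..###
..###
...##
...##
.....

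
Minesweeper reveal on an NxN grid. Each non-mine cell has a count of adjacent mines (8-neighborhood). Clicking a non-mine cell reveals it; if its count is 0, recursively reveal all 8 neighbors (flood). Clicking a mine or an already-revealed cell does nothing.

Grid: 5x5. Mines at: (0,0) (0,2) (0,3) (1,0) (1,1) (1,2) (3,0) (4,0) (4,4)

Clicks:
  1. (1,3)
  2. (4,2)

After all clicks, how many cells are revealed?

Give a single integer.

Click 1 (1,3) count=3: revealed 1 new [(1,3)] -> total=1
Click 2 (4,2) count=0: revealed 9 new [(2,1) (2,2) (2,3) (3,1) (3,2) (3,3) (4,1) (4,2) (4,3)] -> total=10

Answer: 10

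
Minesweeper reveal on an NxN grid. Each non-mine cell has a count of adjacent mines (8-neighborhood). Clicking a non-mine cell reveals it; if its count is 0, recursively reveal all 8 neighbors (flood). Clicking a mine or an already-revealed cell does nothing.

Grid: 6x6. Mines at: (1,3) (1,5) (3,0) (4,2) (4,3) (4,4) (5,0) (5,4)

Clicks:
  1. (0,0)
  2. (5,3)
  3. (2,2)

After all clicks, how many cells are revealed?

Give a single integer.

Click 1 (0,0) count=0: revealed 9 new [(0,0) (0,1) (0,2) (1,0) (1,1) (1,2) (2,0) (2,1) (2,2)] -> total=9
Click 2 (5,3) count=4: revealed 1 new [(5,3)] -> total=10
Click 3 (2,2) count=1: revealed 0 new [(none)] -> total=10

Answer: 10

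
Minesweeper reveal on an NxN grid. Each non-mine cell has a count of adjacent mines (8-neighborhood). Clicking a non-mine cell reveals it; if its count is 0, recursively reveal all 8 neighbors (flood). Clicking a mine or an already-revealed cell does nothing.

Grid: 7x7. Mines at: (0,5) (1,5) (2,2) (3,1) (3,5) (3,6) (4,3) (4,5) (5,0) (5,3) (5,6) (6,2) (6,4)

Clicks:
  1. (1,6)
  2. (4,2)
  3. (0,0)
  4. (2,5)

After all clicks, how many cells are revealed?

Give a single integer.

Answer: 15

Derivation:
Click 1 (1,6) count=2: revealed 1 new [(1,6)] -> total=1
Click 2 (4,2) count=3: revealed 1 new [(4,2)] -> total=2
Click 3 (0,0) count=0: revealed 12 new [(0,0) (0,1) (0,2) (0,3) (0,4) (1,0) (1,1) (1,2) (1,3) (1,4) (2,0) (2,1)] -> total=14
Click 4 (2,5) count=3: revealed 1 new [(2,5)] -> total=15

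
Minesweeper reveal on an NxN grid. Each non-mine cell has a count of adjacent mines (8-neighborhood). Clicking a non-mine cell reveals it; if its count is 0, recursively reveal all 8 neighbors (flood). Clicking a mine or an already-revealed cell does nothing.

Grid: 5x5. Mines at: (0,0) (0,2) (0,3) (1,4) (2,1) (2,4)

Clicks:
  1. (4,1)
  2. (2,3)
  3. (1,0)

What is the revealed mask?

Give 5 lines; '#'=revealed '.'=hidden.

Click 1 (4,1) count=0: revealed 10 new [(3,0) (3,1) (3,2) (3,3) (3,4) (4,0) (4,1) (4,2) (4,3) (4,4)] -> total=10
Click 2 (2,3) count=2: revealed 1 new [(2,3)] -> total=11
Click 3 (1,0) count=2: revealed 1 new [(1,0)] -> total=12

Answer: .....
#....
...#.
#####
#####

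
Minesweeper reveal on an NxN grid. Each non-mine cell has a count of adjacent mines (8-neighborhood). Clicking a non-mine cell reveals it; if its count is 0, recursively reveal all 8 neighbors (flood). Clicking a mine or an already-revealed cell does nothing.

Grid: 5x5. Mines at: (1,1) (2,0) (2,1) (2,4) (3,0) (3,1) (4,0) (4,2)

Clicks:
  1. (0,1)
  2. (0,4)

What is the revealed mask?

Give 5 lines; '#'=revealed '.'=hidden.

Click 1 (0,1) count=1: revealed 1 new [(0,1)] -> total=1
Click 2 (0,4) count=0: revealed 6 new [(0,2) (0,3) (0,4) (1,2) (1,3) (1,4)] -> total=7

Answer: .####
..###
.....
.....
.....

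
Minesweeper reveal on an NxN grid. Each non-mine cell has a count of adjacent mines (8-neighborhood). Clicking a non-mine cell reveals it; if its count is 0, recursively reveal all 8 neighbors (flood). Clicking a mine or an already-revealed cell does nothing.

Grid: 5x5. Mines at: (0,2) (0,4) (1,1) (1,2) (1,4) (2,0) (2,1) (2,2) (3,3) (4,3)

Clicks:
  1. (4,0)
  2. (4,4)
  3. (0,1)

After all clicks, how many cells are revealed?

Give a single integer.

Click 1 (4,0) count=0: revealed 6 new [(3,0) (3,1) (3,2) (4,0) (4,1) (4,2)] -> total=6
Click 2 (4,4) count=2: revealed 1 new [(4,4)] -> total=7
Click 3 (0,1) count=3: revealed 1 new [(0,1)] -> total=8

Answer: 8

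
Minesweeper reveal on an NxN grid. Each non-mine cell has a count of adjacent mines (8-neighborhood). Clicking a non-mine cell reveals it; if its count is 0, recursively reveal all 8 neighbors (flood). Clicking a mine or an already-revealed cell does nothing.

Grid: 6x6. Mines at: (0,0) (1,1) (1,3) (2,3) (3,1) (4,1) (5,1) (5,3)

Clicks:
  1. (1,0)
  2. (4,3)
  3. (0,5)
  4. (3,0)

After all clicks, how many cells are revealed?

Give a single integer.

Answer: 15

Derivation:
Click 1 (1,0) count=2: revealed 1 new [(1,0)] -> total=1
Click 2 (4,3) count=1: revealed 1 new [(4,3)] -> total=2
Click 3 (0,5) count=0: revealed 12 new [(0,4) (0,5) (1,4) (1,5) (2,4) (2,5) (3,4) (3,5) (4,4) (4,5) (5,4) (5,5)] -> total=14
Click 4 (3,0) count=2: revealed 1 new [(3,0)] -> total=15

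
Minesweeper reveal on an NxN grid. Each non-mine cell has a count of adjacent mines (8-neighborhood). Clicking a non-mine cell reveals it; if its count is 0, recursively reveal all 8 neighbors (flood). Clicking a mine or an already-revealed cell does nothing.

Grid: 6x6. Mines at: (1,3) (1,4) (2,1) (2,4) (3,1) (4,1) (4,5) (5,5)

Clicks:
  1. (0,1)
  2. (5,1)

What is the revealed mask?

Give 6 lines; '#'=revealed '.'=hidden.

Click 1 (0,1) count=0: revealed 6 new [(0,0) (0,1) (0,2) (1,0) (1,1) (1,2)] -> total=6
Click 2 (5,1) count=1: revealed 1 new [(5,1)] -> total=7

Answer: ###...
###...
......
......
......
.#....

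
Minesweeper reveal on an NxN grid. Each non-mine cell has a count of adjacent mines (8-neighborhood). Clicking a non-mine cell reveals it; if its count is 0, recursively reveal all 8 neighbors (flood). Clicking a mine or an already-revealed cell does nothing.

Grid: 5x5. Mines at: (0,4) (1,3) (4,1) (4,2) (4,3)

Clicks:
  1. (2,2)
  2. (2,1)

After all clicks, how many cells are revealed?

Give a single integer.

Answer: 12

Derivation:
Click 1 (2,2) count=1: revealed 1 new [(2,2)] -> total=1
Click 2 (2,1) count=0: revealed 11 new [(0,0) (0,1) (0,2) (1,0) (1,1) (1,2) (2,0) (2,1) (3,0) (3,1) (3,2)] -> total=12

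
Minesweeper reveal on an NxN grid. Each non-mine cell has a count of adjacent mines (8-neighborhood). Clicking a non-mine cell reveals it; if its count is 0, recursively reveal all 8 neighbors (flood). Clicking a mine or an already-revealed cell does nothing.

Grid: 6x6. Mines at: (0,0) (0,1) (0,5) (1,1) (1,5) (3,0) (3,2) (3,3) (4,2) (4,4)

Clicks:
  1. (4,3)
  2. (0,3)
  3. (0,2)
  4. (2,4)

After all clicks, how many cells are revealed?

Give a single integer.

Click 1 (4,3) count=4: revealed 1 new [(4,3)] -> total=1
Click 2 (0,3) count=0: revealed 9 new [(0,2) (0,3) (0,4) (1,2) (1,3) (1,4) (2,2) (2,3) (2,4)] -> total=10
Click 3 (0,2) count=2: revealed 0 new [(none)] -> total=10
Click 4 (2,4) count=2: revealed 0 new [(none)] -> total=10

Answer: 10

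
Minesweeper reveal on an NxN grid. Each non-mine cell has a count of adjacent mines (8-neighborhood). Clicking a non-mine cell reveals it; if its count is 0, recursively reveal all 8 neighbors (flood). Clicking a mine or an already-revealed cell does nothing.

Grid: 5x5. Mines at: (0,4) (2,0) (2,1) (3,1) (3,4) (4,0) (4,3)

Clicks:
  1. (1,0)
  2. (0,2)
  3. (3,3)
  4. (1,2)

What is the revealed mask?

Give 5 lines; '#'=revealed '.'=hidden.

Answer: ####.
####.
.....
...#.
.....

Derivation:
Click 1 (1,0) count=2: revealed 1 new [(1,0)] -> total=1
Click 2 (0,2) count=0: revealed 7 new [(0,0) (0,1) (0,2) (0,3) (1,1) (1,2) (1,3)] -> total=8
Click 3 (3,3) count=2: revealed 1 new [(3,3)] -> total=9
Click 4 (1,2) count=1: revealed 0 new [(none)] -> total=9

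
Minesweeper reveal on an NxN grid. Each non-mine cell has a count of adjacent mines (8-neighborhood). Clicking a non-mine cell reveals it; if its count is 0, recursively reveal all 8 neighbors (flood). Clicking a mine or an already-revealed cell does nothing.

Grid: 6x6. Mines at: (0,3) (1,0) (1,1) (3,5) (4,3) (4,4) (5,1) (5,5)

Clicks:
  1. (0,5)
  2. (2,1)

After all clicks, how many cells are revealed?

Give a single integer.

Click 1 (0,5) count=0: revealed 6 new [(0,4) (0,5) (1,4) (1,5) (2,4) (2,5)] -> total=6
Click 2 (2,1) count=2: revealed 1 new [(2,1)] -> total=7

Answer: 7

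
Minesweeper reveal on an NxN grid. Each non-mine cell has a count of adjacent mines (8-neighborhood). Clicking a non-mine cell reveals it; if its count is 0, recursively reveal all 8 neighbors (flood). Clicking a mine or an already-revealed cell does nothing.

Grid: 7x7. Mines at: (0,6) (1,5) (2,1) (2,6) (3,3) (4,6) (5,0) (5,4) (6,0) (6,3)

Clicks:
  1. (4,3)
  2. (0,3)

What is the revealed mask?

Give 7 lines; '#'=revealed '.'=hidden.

Click 1 (4,3) count=2: revealed 1 new [(4,3)] -> total=1
Click 2 (0,3) count=0: revealed 13 new [(0,0) (0,1) (0,2) (0,3) (0,4) (1,0) (1,1) (1,2) (1,3) (1,4) (2,2) (2,3) (2,4)] -> total=14

Answer: #####..
#####..
..###..
.......
...#...
.......
.......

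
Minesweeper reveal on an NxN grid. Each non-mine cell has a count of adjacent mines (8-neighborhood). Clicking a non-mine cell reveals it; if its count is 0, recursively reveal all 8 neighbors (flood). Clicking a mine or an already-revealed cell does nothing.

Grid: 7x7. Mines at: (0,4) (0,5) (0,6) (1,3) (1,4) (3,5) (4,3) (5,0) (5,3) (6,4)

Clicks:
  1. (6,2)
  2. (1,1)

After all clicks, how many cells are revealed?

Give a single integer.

Click 1 (6,2) count=1: revealed 1 new [(6,2)] -> total=1
Click 2 (1,1) count=0: revealed 15 new [(0,0) (0,1) (0,2) (1,0) (1,1) (1,2) (2,0) (2,1) (2,2) (3,0) (3,1) (3,2) (4,0) (4,1) (4,2)] -> total=16

Answer: 16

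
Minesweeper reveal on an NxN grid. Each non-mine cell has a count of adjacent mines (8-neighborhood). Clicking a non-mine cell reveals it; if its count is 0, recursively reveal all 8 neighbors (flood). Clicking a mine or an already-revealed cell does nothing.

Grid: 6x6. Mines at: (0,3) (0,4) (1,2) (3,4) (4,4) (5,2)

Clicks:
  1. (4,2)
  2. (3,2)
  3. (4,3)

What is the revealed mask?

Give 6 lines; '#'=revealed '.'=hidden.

Answer: ##....
##....
####..
####..
####..
##....

Derivation:
Click 1 (4,2) count=1: revealed 1 new [(4,2)] -> total=1
Click 2 (3,2) count=0: revealed 17 new [(0,0) (0,1) (1,0) (1,1) (2,0) (2,1) (2,2) (2,3) (3,0) (3,1) (3,2) (3,3) (4,0) (4,1) (4,3) (5,0) (5,1)] -> total=18
Click 3 (4,3) count=3: revealed 0 new [(none)] -> total=18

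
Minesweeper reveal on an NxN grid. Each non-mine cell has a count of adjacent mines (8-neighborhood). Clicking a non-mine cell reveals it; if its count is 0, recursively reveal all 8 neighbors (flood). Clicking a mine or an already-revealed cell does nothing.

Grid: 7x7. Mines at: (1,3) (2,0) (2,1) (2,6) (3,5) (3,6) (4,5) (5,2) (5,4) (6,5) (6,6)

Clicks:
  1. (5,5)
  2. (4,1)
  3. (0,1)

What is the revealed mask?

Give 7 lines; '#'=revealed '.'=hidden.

Answer: ###....
###....
.......
.......
.#.....
.....#.
.......

Derivation:
Click 1 (5,5) count=4: revealed 1 new [(5,5)] -> total=1
Click 2 (4,1) count=1: revealed 1 new [(4,1)] -> total=2
Click 3 (0,1) count=0: revealed 6 new [(0,0) (0,1) (0,2) (1,0) (1,1) (1,2)] -> total=8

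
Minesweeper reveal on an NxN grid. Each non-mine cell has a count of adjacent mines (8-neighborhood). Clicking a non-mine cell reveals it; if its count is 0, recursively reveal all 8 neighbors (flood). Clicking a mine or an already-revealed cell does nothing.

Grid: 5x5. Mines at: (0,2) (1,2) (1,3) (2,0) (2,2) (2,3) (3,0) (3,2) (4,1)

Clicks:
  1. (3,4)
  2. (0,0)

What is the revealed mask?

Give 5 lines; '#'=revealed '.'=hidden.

Click 1 (3,4) count=1: revealed 1 new [(3,4)] -> total=1
Click 2 (0,0) count=0: revealed 4 new [(0,0) (0,1) (1,0) (1,1)] -> total=5

Answer: ##...
##...
.....
....#
.....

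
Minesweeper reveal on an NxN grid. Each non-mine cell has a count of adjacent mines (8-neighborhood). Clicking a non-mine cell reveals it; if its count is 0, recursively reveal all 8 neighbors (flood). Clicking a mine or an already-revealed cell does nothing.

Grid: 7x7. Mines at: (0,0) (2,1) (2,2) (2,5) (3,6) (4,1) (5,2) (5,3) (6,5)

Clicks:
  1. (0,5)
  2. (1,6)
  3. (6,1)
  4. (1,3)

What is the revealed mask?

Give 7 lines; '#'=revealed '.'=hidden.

Answer: .######
.######
.......
.......
.......
.......
.#.....

Derivation:
Click 1 (0,5) count=0: revealed 12 new [(0,1) (0,2) (0,3) (0,4) (0,5) (0,6) (1,1) (1,2) (1,3) (1,4) (1,5) (1,6)] -> total=12
Click 2 (1,6) count=1: revealed 0 new [(none)] -> total=12
Click 3 (6,1) count=1: revealed 1 new [(6,1)] -> total=13
Click 4 (1,3) count=1: revealed 0 new [(none)] -> total=13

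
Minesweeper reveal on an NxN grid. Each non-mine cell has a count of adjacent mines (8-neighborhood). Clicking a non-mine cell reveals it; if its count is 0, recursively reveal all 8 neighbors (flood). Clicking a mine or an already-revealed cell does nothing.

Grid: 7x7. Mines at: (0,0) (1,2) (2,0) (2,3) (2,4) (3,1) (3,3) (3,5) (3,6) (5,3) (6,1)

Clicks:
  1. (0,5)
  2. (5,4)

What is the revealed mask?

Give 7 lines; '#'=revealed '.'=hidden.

Answer: ...####
...####
.....##
.......
.......
....#..
.......

Derivation:
Click 1 (0,5) count=0: revealed 10 new [(0,3) (0,4) (0,5) (0,6) (1,3) (1,4) (1,5) (1,6) (2,5) (2,6)] -> total=10
Click 2 (5,4) count=1: revealed 1 new [(5,4)] -> total=11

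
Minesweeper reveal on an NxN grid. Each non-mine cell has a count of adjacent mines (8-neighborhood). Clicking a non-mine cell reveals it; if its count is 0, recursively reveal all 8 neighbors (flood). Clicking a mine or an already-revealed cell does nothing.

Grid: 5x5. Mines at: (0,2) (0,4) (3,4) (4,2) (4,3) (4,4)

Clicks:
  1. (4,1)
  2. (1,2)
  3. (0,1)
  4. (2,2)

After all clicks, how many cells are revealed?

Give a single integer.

Answer: 16

Derivation:
Click 1 (4,1) count=1: revealed 1 new [(4,1)] -> total=1
Click 2 (1,2) count=1: revealed 1 new [(1,2)] -> total=2
Click 3 (0,1) count=1: revealed 1 new [(0,1)] -> total=3
Click 4 (2,2) count=0: revealed 13 new [(0,0) (1,0) (1,1) (1,3) (2,0) (2,1) (2,2) (2,3) (3,0) (3,1) (3,2) (3,3) (4,0)] -> total=16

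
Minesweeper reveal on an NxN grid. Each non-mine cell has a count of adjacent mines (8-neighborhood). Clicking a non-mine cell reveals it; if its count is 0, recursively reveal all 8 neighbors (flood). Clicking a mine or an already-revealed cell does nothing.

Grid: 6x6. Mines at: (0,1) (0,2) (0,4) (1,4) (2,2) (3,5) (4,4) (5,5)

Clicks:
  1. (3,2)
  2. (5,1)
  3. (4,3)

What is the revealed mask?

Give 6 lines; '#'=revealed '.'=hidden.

Click 1 (3,2) count=1: revealed 1 new [(3,2)] -> total=1
Click 2 (5,1) count=0: revealed 15 new [(1,0) (1,1) (2,0) (2,1) (3,0) (3,1) (3,3) (4,0) (4,1) (4,2) (4,3) (5,0) (5,1) (5,2) (5,3)] -> total=16
Click 3 (4,3) count=1: revealed 0 new [(none)] -> total=16

Answer: ......
##....
##....
####..
####..
####..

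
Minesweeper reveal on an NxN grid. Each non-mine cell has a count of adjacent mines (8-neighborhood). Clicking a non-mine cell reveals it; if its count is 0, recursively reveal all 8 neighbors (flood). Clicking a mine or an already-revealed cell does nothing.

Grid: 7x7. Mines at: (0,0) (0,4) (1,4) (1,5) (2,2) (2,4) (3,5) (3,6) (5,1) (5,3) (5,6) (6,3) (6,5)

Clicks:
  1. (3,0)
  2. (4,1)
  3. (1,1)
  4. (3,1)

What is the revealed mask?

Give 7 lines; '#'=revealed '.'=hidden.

Answer: .......
##.....
##.....
##.....
##.....
.......
.......

Derivation:
Click 1 (3,0) count=0: revealed 8 new [(1,0) (1,1) (2,0) (2,1) (3,0) (3,1) (4,0) (4,1)] -> total=8
Click 2 (4,1) count=1: revealed 0 new [(none)] -> total=8
Click 3 (1,1) count=2: revealed 0 new [(none)] -> total=8
Click 4 (3,1) count=1: revealed 0 new [(none)] -> total=8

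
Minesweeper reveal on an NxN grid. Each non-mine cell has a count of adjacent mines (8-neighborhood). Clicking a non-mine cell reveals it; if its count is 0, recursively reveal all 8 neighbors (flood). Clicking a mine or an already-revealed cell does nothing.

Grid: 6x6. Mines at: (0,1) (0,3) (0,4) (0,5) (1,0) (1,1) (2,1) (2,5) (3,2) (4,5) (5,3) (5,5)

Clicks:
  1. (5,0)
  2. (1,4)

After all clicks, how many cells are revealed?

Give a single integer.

Click 1 (5,0) count=0: revealed 8 new [(3,0) (3,1) (4,0) (4,1) (4,2) (5,0) (5,1) (5,2)] -> total=8
Click 2 (1,4) count=4: revealed 1 new [(1,4)] -> total=9

Answer: 9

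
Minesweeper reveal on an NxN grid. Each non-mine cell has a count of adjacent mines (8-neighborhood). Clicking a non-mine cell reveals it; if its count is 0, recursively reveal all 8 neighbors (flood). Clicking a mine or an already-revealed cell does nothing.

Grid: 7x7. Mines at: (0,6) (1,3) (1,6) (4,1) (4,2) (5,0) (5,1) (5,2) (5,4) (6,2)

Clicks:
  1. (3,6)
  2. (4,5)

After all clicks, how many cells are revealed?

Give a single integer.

Click 1 (3,6) count=0: revealed 16 new [(2,3) (2,4) (2,5) (2,6) (3,3) (3,4) (3,5) (3,6) (4,3) (4,4) (4,5) (4,6) (5,5) (5,6) (6,5) (6,6)] -> total=16
Click 2 (4,5) count=1: revealed 0 new [(none)] -> total=16

Answer: 16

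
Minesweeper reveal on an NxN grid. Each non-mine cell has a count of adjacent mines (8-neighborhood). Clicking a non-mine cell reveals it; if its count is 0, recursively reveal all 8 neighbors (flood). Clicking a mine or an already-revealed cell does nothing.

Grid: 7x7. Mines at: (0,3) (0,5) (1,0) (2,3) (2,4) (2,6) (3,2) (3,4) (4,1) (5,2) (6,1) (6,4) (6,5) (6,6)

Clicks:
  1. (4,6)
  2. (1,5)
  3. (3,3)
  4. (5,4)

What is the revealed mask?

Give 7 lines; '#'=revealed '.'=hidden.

Answer: .......
.....#.
.......
...#.##
.....##
....###
.......

Derivation:
Click 1 (4,6) count=0: revealed 6 new [(3,5) (3,6) (4,5) (4,6) (5,5) (5,6)] -> total=6
Click 2 (1,5) count=3: revealed 1 new [(1,5)] -> total=7
Click 3 (3,3) count=4: revealed 1 new [(3,3)] -> total=8
Click 4 (5,4) count=2: revealed 1 new [(5,4)] -> total=9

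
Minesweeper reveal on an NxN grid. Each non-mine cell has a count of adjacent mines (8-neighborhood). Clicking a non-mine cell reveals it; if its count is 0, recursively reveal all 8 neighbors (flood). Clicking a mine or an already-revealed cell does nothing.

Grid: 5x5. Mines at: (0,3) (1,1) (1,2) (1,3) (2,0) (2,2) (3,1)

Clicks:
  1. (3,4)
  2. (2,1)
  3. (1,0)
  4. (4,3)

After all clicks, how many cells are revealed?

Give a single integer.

Answer: 10

Derivation:
Click 1 (3,4) count=0: revealed 8 new [(2,3) (2,4) (3,2) (3,3) (3,4) (4,2) (4,3) (4,4)] -> total=8
Click 2 (2,1) count=5: revealed 1 new [(2,1)] -> total=9
Click 3 (1,0) count=2: revealed 1 new [(1,0)] -> total=10
Click 4 (4,3) count=0: revealed 0 new [(none)] -> total=10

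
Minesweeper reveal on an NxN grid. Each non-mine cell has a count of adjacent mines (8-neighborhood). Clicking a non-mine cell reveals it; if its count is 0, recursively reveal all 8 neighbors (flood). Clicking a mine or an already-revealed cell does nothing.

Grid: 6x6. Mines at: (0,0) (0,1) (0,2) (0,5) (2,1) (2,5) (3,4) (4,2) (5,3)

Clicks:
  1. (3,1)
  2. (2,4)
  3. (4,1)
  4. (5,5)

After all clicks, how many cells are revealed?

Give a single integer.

Click 1 (3,1) count=2: revealed 1 new [(3,1)] -> total=1
Click 2 (2,4) count=2: revealed 1 new [(2,4)] -> total=2
Click 3 (4,1) count=1: revealed 1 new [(4,1)] -> total=3
Click 4 (5,5) count=0: revealed 4 new [(4,4) (4,5) (5,4) (5,5)] -> total=7

Answer: 7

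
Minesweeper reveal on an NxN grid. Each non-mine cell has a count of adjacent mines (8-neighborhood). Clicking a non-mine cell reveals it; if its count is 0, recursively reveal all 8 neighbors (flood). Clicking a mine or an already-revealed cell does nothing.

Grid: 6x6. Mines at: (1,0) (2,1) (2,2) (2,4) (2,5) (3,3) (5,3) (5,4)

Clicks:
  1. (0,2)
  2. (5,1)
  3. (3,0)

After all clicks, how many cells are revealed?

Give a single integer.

Click 1 (0,2) count=0: revealed 10 new [(0,1) (0,2) (0,3) (0,4) (0,5) (1,1) (1,2) (1,3) (1,4) (1,5)] -> total=10
Click 2 (5,1) count=0: revealed 9 new [(3,0) (3,1) (3,2) (4,0) (4,1) (4,2) (5,0) (5,1) (5,2)] -> total=19
Click 3 (3,0) count=1: revealed 0 new [(none)] -> total=19

Answer: 19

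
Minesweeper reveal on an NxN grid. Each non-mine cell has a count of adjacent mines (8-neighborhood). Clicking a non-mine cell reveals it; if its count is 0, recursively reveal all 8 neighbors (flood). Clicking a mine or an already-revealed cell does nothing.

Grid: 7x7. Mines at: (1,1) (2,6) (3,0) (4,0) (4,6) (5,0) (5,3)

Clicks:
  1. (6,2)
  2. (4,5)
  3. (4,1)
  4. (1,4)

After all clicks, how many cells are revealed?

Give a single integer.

Click 1 (6,2) count=1: revealed 1 new [(6,2)] -> total=1
Click 2 (4,5) count=1: revealed 1 new [(4,5)] -> total=2
Click 3 (4,1) count=3: revealed 1 new [(4,1)] -> total=3
Click 4 (1,4) count=0: revealed 23 new [(0,2) (0,3) (0,4) (0,5) (0,6) (1,2) (1,3) (1,4) (1,5) (1,6) (2,1) (2,2) (2,3) (2,4) (2,5) (3,1) (3,2) (3,3) (3,4) (3,5) (4,2) (4,3) (4,4)] -> total=26

Answer: 26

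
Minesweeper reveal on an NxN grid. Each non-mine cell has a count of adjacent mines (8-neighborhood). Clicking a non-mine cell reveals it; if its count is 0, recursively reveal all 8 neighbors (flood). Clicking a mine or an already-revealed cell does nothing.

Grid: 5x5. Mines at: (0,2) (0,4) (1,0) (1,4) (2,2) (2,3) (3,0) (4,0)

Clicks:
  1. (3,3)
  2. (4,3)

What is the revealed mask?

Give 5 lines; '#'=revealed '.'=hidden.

Answer: .....
.....
.....
.####
.####

Derivation:
Click 1 (3,3) count=2: revealed 1 new [(3,3)] -> total=1
Click 2 (4,3) count=0: revealed 7 new [(3,1) (3,2) (3,4) (4,1) (4,2) (4,3) (4,4)] -> total=8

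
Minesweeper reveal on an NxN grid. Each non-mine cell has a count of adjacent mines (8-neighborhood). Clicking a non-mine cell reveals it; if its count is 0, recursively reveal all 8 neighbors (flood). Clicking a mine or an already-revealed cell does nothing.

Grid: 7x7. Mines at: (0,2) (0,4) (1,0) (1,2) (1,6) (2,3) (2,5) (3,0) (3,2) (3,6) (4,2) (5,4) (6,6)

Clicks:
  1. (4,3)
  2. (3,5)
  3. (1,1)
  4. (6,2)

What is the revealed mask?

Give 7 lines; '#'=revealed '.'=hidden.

Answer: .......
.#.....
.......
.....#.
##.#...
####...
####...

Derivation:
Click 1 (4,3) count=3: revealed 1 new [(4,3)] -> total=1
Click 2 (3,5) count=2: revealed 1 new [(3,5)] -> total=2
Click 3 (1,1) count=3: revealed 1 new [(1,1)] -> total=3
Click 4 (6,2) count=0: revealed 10 new [(4,0) (4,1) (5,0) (5,1) (5,2) (5,3) (6,0) (6,1) (6,2) (6,3)] -> total=13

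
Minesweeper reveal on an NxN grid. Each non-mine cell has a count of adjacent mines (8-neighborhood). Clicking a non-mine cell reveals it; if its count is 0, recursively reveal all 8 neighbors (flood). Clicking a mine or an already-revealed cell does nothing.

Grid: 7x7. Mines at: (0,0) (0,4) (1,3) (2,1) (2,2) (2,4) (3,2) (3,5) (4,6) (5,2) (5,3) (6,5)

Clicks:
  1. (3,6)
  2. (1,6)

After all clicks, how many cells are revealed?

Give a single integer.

Click 1 (3,6) count=2: revealed 1 new [(3,6)] -> total=1
Click 2 (1,6) count=0: revealed 6 new [(0,5) (0,6) (1,5) (1,6) (2,5) (2,6)] -> total=7

Answer: 7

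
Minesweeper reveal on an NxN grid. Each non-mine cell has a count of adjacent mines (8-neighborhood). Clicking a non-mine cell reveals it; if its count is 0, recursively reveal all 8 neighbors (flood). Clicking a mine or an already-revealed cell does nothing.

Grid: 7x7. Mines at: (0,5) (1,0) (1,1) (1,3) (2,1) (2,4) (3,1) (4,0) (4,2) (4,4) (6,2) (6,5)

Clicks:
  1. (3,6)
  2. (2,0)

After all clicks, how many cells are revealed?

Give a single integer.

Answer: 11

Derivation:
Click 1 (3,6) count=0: revealed 10 new [(1,5) (1,6) (2,5) (2,6) (3,5) (3,6) (4,5) (4,6) (5,5) (5,6)] -> total=10
Click 2 (2,0) count=4: revealed 1 new [(2,0)] -> total=11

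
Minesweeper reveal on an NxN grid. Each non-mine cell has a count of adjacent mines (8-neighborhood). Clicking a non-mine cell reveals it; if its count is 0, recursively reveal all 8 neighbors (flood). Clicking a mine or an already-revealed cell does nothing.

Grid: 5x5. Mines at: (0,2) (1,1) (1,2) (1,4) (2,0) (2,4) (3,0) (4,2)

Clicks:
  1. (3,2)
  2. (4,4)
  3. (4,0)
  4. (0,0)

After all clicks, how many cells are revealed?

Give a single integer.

Answer: 7

Derivation:
Click 1 (3,2) count=1: revealed 1 new [(3,2)] -> total=1
Click 2 (4,4) count=0: revealed 4 new [(3,3) (3,4) (4,3) (4,4)] -> total=5
Click 3 (4,0) count=1: revealed 1 new [(4,0)] -> total=6
Click 4 (0,0) count=1: revealed 1 new [(0,0)] -> total=7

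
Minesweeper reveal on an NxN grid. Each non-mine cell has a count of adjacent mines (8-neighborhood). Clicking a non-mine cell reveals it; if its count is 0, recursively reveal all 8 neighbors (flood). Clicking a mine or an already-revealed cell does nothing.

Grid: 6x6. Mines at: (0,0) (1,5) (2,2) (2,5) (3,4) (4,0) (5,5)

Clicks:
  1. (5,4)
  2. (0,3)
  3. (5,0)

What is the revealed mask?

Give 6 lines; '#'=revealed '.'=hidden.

Answer: .####.
.####.
......
......
......
#...#.

Derivation:
Click 1 (5,4) count=1: revealed 1 new [(5,4)] -> total=1
Click 2 (0,3) count=0: revealed 8 new [(0,1) (0,2) (0,3) (0,4) (1,1) (1,2) (1,3) (1,4)] -> total=9
Click 3 (5,0) count=1: revealed 1 new [(5,0)] -> total=10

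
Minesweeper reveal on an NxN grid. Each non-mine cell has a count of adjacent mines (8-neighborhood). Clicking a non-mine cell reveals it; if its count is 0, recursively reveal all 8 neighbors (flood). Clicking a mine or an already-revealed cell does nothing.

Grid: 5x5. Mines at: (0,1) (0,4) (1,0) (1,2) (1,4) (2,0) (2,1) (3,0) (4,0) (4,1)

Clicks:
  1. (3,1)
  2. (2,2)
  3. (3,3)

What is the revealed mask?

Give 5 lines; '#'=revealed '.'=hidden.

Answer: .....
.....
..###
.####
..###

Derivation:
Click 1 (3,1) count=5: revealed 1 new [(3,1)] -> total=1
Click 2 (2,2) count=2: revealed 1 new [(2,2)] -> total=2
Click 3 (3,3) count=0: revealed 8 new [(2,3) (2,4) (3,2) (3,3) (3,4) (4,2) (4,3) (4,4)] -> total=10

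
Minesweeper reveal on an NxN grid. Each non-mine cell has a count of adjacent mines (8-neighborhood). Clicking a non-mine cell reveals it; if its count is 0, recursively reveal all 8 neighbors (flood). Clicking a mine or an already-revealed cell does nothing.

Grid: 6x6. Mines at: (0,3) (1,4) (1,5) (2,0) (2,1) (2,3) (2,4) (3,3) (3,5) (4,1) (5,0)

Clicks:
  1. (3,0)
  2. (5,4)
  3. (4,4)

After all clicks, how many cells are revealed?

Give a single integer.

Click 1 (3,0) count=3: revealed 1 new [(3,0)] -> total=1
Click 2 (5,4) count=0: revealed 8 new [(4,2) (4,3) (4,4) (4,5) (5,2) (5,3) (5,4) (5,5)] -> total=9
Click 3 (4,4) count=2: revealed 0 new [(none)] -> total=9

Answer: 9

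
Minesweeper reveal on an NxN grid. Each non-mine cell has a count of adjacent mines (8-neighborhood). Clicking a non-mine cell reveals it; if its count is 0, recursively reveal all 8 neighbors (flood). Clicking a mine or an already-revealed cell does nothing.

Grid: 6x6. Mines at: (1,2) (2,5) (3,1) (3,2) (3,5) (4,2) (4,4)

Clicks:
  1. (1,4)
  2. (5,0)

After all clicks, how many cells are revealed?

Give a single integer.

Answer: 5

Derivation:
Click 1 (1,4) count=1: revealed 1 new [(1,4)] -> total=1
Click 2 (5,0) count=0: revealed 4 new [(4,0) (4,1) (5,0) (5,1)] -> total=5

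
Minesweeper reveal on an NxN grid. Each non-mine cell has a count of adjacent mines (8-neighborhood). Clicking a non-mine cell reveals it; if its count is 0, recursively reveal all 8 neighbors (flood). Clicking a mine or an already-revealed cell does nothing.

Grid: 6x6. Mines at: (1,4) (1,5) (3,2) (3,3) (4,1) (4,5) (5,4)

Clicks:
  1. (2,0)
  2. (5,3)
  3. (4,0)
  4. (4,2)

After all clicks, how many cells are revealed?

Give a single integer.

Answer: 17

Derivation:
Click 1 (2,0) count=0: revealed 14 new [(0,0) (0,1) (0,2) (0,3) (1,0) (1,1) (1,2) (1,3) (2,0) (2,1) (2,2) (2,3) (3,0) (3,1)] -> total=14
Click 2 (5,3) count=1: revealed 1 new [(5,3)] -> total=15
Click 3 (4,0) count=1: revealed 1 new [(4,0)] -> total=16
Click 4 (4,2) count=3: revealed 1 new [(4,2)] -> total=17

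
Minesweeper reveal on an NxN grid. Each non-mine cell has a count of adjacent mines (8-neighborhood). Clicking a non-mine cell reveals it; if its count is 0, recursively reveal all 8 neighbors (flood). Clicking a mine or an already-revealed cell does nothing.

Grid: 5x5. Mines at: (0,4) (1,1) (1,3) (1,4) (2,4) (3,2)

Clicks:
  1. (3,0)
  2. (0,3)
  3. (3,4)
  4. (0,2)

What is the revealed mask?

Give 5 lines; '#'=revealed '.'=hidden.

Click 1 (3,0) count=0: revealed 6 new [(2,0) (2,1) (3,0) (3,1) (4,0) (4,1)] -> total=6
Click 2 (0,3) count=3: revealed 1 new [(0,3)] -> total=7
Click 3 (3,4) count=1: revealed 1 new [(3,4)] -> total=8
Click 4 (0,2) count=2: revealed 1 new [(0,2)] -> total=9

Answer: ..##.
.....
##...
##..#
##...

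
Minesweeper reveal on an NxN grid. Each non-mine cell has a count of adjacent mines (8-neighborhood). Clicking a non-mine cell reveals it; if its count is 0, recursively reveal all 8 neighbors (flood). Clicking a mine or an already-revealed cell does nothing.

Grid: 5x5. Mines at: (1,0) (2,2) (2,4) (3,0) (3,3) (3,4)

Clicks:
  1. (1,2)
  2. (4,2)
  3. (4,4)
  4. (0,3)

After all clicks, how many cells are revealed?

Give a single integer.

Answer: 10

Derivation:
Click 1 (1,2) count=1: revealed 1 new [(1,2)] -> total=1
Click 2 (4,2) count=1: revealed 1 new [(4,2)] -> total=2
Click 3 (4,4) count=2: revealed 1 new [(4,4)] -> total=3
Click 4 (0,3) count=0: revealed 7 new [(0,1) (0,2) (0,3) (0,4) (1,1) (1,3) (1,4)] -> total=10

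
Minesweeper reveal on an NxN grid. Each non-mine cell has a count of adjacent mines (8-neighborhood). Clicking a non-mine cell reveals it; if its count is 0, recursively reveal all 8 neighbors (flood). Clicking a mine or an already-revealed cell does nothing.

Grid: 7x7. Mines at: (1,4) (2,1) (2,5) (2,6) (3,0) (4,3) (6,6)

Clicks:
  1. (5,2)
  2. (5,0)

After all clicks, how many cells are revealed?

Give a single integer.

Click 1 (5,2) count=1: revealed 1 new [(5,2)] -> total=1
Click 2 (5,0) count=0: revealed 14 new [(4,0) (4,1) (4,2) (5,0) (5,1) (5,3) (5,4) (5,5) (6,0) (6,1) (6,2) (6,3) (6,4) (6,5)] -> total=15

Answer: 15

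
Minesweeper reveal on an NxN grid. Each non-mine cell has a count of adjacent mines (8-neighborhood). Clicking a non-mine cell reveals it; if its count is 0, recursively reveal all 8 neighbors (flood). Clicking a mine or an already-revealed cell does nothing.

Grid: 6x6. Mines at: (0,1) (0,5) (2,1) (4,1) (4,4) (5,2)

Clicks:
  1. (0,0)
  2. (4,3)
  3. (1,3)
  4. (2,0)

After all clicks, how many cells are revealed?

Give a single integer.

Click 1 (0,0) count=1: revealed 1 new [(0,0)] -> total=1
Click 2 (4,3) count=2: revealed 1 new [(4,3)] -> total=2
Click 3 (1,3) count=0: revealed 15 new [(0,2) (0,3) (0,4) (1,2) (1,3) (1,4) (1,5) (2,2) (2,3) (2,4) (2,5) (3,2) (3,3) (3,4) (3,5)] -> total=17
Click 4 (2,0) count=1: revealed 1 new [(2,0)] -> total=18

Answer: 18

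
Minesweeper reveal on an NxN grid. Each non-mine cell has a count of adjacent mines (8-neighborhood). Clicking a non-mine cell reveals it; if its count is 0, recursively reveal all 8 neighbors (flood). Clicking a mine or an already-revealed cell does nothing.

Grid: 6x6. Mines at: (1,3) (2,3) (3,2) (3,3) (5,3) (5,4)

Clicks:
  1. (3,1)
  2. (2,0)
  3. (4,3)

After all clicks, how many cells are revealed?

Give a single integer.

Click 1 (3,1) count=1: revealed 1 new [(3,1)] -> total=1
Click 2 (2,0) count=0: revealed 16 new [(0,0) (0,1) (0,2) (1,0) (1,1) (1,2) (2,0) (2,1) (2,2) (3,0) (4,0) (4,1) (4,2) (5,0) (5,1) (5,2)] -> total=17
Click 3 (4,3) count=4: revealed 1 new [(4,3)] -> total=18

Answer: 18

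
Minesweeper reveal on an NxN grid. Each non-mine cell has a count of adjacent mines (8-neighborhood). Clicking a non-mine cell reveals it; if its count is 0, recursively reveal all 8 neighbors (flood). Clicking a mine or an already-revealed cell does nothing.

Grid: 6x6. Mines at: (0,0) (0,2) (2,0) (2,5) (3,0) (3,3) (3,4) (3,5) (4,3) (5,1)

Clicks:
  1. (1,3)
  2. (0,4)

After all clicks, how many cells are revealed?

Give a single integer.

Answer: 6

Derivation:
Click 1 (1,3) count=1: revealed 1 new [(1,3)] -> total=1
Click 2 (0,4) count=0: revealed 5 new [(0,3) (0,4) (0,5) (1,4) (1,5)] -> total=6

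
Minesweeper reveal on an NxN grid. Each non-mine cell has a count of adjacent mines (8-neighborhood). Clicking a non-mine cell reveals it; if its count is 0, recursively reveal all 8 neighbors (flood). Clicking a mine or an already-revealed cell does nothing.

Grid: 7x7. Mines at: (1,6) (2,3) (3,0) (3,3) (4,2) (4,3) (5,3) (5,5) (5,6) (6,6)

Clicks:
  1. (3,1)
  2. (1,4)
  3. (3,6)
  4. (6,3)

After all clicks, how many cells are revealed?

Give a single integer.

Answer: 12

Derivation:
Click 1 (3,1) count=2: revealed 1 new [(3,1)] -> total=1
Click 2 (1,4) count=1: revealed 1 new [(1,4)] -> total=2
Click 3 (3,6) count=0: revealed 9 new [(2,4) (2,5) (2,6) (3,4) (3,5) (3,6) (4,4) (4,5) (4,6)] -> total=11
Click 4 (6,3) count=1: revealed 1 new [(6,3)] -> total=12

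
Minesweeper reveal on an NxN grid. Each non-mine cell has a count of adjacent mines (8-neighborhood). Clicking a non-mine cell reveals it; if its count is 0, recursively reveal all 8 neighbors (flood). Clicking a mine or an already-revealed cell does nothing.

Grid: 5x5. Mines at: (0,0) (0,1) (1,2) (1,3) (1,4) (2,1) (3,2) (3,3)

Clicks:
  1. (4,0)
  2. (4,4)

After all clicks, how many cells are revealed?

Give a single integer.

Click 1 (4,0) count=0: revealed 4 new [(3,0) (3,1) (4,0) (4,1)] -> total=4
Click 2 (4,4) count=1: revealed 1 new [(4,4)] -> total=5

Answer: 5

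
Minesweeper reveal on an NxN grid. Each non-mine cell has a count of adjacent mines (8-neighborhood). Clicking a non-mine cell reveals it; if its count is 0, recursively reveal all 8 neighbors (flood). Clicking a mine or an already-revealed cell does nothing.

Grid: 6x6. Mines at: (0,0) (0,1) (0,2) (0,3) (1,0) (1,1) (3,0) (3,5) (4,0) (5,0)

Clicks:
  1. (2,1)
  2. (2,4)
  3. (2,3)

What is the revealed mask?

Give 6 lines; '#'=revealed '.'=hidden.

Click 1 (2,1) count=3: revealed 1 new [(2,1)] -> total=1
Click 2 (2,4) count=1: revealed 1 new [(2,4)] -> total=2
Click 3 (2,3) count=0: revealed 19 new [(1,2) (1,3) (1,4) (2,2) (2,3) (3,1) (3,2) (3,3) (3,4) (4,1) (4,2) (4,3) (4,4) (4,5) (5,1) (5,2) (5,3) (5,4) (5,5)] -> total=21

Answer: ......
..###.
.####.
.####.
.#####
.#####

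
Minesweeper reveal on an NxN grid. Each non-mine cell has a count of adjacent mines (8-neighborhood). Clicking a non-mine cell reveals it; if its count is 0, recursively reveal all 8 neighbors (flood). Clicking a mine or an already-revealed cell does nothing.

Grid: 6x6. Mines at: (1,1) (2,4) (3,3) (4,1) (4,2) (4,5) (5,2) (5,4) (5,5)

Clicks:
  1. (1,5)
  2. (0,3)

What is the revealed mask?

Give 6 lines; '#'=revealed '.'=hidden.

Click 1 (1,5) count=1: revealed 1 new [(1,5)] -> total=1
Click 2 (0,3) count=0: revealed 7 new [(0,2) (0,3) (0,4) (0,5) (1,2) (1,3) (1,4)] -> total=8

Answer: ..####
..####
......
......
......
......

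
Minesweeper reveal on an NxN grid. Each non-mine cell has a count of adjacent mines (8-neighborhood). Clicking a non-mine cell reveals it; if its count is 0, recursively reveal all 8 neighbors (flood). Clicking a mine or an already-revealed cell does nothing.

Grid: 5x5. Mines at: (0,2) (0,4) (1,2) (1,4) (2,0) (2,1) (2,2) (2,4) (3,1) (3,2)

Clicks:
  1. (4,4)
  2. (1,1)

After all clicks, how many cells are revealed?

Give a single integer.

Answer: 5

Derivation:
Click 1 (4,4) count=0: revealed 4 new [(3,3) (3,4) (4,3) (4,4)] -> total=4
Click 2 (1,1) count=5: revealed 1 new [(1,1)] -> total=5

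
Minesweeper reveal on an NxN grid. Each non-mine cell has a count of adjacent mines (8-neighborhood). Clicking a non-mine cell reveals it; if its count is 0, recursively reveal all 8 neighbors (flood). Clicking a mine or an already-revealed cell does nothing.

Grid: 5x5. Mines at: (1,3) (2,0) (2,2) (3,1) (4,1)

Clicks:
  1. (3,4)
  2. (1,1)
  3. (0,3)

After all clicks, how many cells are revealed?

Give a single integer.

Answer: 10

Derivation:
Click 1 (3,4) count=0: revealed 8 new [(2,3) (2,4) (3,2) (3,3) (3,4) (4,2) (4,3) (4,4)] -> total=8
Click 2 (1,1) count=2: revealed 1 new [(1,1)] -> total=9
Click 3 (0,3) count=1: revealed 1 new [(0,3)] -> total=10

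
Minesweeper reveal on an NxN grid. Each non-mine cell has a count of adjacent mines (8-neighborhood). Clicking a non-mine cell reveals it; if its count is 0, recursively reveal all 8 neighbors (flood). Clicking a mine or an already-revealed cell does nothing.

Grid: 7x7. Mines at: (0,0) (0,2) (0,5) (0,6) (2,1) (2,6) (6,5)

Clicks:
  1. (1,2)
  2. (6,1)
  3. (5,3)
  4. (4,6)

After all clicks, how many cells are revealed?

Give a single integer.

Click 1 (1,2) count=2: revealed 1 new [(1,2)] -> total=1
Click 2 (6,1) count=0: revealed 33 new [(1,3) (1,4) (1,5) (2,2) (2,3) (2,4) (2,5) (3,0) (3,1) (3,2) (3,3) (3,4) (3,5) (3,6) (4,0) (4,1) (4,2) (4,3) (4,4) (4,5) (4,6) (5,0) (5,1) (5,2) (5,3) (5,4) (5,5) (5,6) (6,0) (6,1) (6,2) (6,3) (6,4)] -> total=34
Click 3 (5,3) count=0: revealed 0 new [(none)] -> total=34
Click 4 (4,6) count=0: revealed 0 new [(none)] -> total=34

Answer: 34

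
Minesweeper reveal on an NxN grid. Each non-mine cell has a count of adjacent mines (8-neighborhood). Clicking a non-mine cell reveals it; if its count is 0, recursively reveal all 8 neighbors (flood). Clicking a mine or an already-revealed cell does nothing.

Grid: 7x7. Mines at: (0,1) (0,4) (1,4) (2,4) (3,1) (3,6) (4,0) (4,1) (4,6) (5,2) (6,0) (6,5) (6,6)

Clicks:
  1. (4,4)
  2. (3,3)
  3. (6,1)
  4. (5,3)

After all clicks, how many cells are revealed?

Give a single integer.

Click 1 (4,4) count=0: revealed 9 new [(3,3) (3,4) (3,5) (4,3) (4,4) (4,5) (5,3) (5,4) (5,5)] -> total=9
Click 2 (3,3) count=1: revealed 0 new [(none)] -> total=9
Click 3 (6,1) count=2: revealed 1 new [(6,1)] -> total=10
Click 4 (5,3) count=1: revealed 0 new [(none)] -> total=10

Answer: 10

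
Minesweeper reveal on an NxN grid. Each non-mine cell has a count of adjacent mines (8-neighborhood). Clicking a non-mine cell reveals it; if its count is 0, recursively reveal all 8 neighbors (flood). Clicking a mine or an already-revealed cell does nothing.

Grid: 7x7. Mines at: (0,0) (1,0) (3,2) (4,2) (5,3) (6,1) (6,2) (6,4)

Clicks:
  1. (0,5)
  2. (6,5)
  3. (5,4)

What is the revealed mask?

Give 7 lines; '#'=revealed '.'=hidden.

Click 1 (0,5) count=0: revealed 31 new [(0,1) (0,2) (0,3) (0,4) (0,5) (0,6) (1,1) (1,2) (1,3) (1,4) (1,5) (1,6) (2,1) (2,2) (2,3) (2,4) (2,5) (2,6) (3,3) (3,4) (3,5) (3,6) (4,3) (4,4) (4,5) (4,6) (5,4) (5,5) (5,6) (6,5) (6,6)] -> total=31
Click 2 (6,5) count=1: revealed 0 new [(none)] -> total=31
Click 3 (5,4) count=2: revealed 0 new [(none)] -> total=31

Answer: .######
.######
.######
...####
...####
....###
.....##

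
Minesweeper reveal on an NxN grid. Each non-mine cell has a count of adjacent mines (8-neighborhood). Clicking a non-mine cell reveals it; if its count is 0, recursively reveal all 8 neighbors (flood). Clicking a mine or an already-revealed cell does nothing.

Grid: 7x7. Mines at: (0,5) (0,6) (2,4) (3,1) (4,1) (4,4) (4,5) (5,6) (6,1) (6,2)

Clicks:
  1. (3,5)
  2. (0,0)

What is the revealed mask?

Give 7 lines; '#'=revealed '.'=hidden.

Click 1 (3,5) count=3: revealed 1 new [(3,5)] -> total=1
Click 2 (0,0) count=0: revealed 14 new [(0,0) (0,1) (0,2) (0,3) (0,4) (1,0) (1,1) (1,2) (1,3) (1,4) (2,0) (2,1) (2,2) (2,3)] -> total=15

Answer: #####..
#####..
####...
.....#.
.......
.......
.......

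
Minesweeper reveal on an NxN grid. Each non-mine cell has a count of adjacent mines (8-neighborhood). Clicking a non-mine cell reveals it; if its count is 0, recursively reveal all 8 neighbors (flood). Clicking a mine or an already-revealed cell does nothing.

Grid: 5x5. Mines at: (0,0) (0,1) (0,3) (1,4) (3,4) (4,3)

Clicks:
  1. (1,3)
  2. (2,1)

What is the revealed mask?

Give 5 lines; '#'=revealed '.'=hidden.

Answer: .....
####.
####.
####.
###..

Derivation:
Click 1 (1,3) count=2: revealed 1 new [(1,3)] -> total=1
Click 2 (2,1) count=0: revealed 14 new [(1,0) (1,1) (1,2) (2,0) (2,1) (2,2) (2,3) (3,0) (3,1) (3,2) (3,3) (4,0) (4,1) (4,2)] -> total=15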